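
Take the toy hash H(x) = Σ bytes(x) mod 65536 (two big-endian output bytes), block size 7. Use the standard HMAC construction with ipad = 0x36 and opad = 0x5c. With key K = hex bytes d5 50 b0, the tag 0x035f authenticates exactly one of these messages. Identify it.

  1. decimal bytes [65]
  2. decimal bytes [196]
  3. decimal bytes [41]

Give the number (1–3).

Key hex bytes d5 50 b0 is 3 bytes ≤ B = 7; zero-pad to 7 bytes: K' = d5 50 b0 00 00 00 00.
K' ⊕ ipad = e3 66 86 36 36 36 36; K' ⊕ opad = 89 0c ec 5c 5c 5c 5c.
m1: inner = H(e3 66 86 36 36 36 36 41) = 02 e8; tag = H(89 0c ec 5c 5c 5c 5c 02 e8) = 03db
m2: inner = H(e3 66 86 36 36 36 36 c4) = 03 6b; tag = H(89 0c ec 5c 5c 5c 5c 03 6b) = 035f ← matches
m3: inner = H(e3 66 86 36 36 36 36 29) = 02 d0; tag = H(89 0c ec 5c 5c 5c 5c 02 d0) = 03c3

2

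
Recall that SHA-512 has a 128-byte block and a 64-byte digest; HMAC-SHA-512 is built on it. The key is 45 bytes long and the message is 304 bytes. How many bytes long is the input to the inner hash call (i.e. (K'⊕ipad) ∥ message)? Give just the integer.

432

Key is 45 ≤ 128 bytes, zero-padded: |K'| = 128.
Inner input = (K'⊕ipad) ∥ m → 128 + 304 = 432 bytes.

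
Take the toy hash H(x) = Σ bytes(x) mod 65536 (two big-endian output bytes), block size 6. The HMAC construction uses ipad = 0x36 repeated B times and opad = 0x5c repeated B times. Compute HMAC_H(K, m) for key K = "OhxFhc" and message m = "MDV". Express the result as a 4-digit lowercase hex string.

012a

Key "OhxFhc" = 4f 68 78 46 68 63 is exactly B = 6 bytes: K' = 4f 68 78 46 68 63.
K' ⊕ ipad = 79 5e 4e 70 5e 55.  K' ⊕ opad = 13 34 24 1a 34 3f.
Inner input = (K'⊕ipad) ∥ m = 79 5e 4e 70 5e 55 ∥ 4d 44 56.
Inner hash: sum = 121+94+78+112+94+85+77+68+86 = 815 → 03 2f.
Outer input = (K'⊕opad) ∥ inner = 13 34 24 1a 34 3f ∥ 03 2f.
Outer hash (tag): sum = 19+52+36+26+52+63+3+47 = 298 → 01 2a.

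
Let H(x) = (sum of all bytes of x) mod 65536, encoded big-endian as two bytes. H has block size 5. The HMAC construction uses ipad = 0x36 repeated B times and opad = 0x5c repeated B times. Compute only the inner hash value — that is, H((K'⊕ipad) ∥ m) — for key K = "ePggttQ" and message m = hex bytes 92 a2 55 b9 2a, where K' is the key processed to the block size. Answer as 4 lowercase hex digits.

Key "ePggttQ" = 65 50 67 67 74 74 51 is 7 bytes > B = 5, so hash it first: H(key) = 02 bc, then zero-pad to 5 bytes: K' = 02 bc 00 00 00.
K' ⊕ ipad = 34 8a 36 36 36.
Inner input = 34 8a 36 36 36 ∥ 92 a2 55 b9 2a.
Inner hash: sum = 52+138+54+54+54+146+162+85+185+42 = 972 → 03 cc.

03cc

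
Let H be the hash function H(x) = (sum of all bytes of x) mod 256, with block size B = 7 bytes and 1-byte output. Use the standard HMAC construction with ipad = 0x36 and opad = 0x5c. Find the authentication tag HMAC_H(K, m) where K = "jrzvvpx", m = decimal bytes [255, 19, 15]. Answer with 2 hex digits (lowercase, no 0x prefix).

4f

Key "jrzvvpx" = 6a 72 7a 76 76 70 78 is exactly B = 7 bytes: K' = 6a 72 7a 76 76 70 78.
K' ⊕ ipad = 5c 44 4c 40 40 46 4e.  K' ⊕ opad = 36 2e 26 2a 2a 2c 24.
Inner input = (K'⊕ipad) ∥ m = 5c 44 4c 40 40 46 4e ∥ ff 13 0f.
Inner hash: sum = 92+68+76+64+64+70+78+255+19+15 = 801; mod 256 = 33 → 21.
Outer input = (K'⊕opad) ∥ inner = 36 2e 26 2a 2a 2c 24 ∥ 21.
Outer hash (tag): sum = 54+46+38+42+42+44+36+33 = 335; mod 256 = 79 → 4f.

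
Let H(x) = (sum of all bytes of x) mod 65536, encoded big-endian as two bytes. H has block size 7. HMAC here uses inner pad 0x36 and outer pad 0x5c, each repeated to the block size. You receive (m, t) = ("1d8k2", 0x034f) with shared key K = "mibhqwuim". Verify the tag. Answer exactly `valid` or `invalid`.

Key "mibhqwuim" = 6d 69 62 68 71 77 75 69 6d is 9 bytes > B = 7, so hash it first: H(key) = 03 d3, then zero-pad to 7 bytes: K' = 03 d3 00 00 00 00 00.
K' ⊕ ipad = 35 e5 36 36 36 36 36; K' ⊕ opad = 5f 8f 5c 5c 5c 5c 5c.
Inner hash: sum = 53+229+54+54+54+54+54+49+100+56+107+50 = 914 → 03 92.
Outer hash (recomputed tag): sum = 95+143+92+92+92+92+92+3+146 = 847 → 03 4f.
Recomputed tag = 034f; claimed = 034f → match.

valid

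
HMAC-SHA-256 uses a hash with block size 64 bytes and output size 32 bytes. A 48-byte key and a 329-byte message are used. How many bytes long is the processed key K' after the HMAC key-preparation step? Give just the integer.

Key is 48 ≤ 64 bytes, zero-padded: |K'| = 64.

64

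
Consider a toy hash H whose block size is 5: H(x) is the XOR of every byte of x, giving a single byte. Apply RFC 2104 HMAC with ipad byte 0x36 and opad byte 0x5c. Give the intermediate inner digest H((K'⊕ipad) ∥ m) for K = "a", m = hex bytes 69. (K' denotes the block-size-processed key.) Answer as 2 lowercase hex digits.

3e

Key "a" = 61 is 1 byte ≤ B = 5; zero-pad to 5 bytes: K' = 61 00 00 00 00.
K' ⊕ ipad = 57 36 36 36 36.
Inner input = 57 36 36 36 36 ∥ 69.
Inner hash: XOR 57⊕36⊕36⊕36⊕36⊕69 = 3e.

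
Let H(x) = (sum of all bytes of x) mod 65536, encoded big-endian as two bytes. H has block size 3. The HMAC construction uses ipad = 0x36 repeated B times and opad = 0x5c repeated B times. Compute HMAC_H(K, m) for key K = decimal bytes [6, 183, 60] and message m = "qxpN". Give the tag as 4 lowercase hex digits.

0209

Key decimal bytes [6, 183, 60] = 06 b7 3c is exactly B = 3 bytes: K' = 06 b7 3c.
K' ⊕ ipad = 30 81 0a.  K' ⊕ opad = 5a eb 60.
Inner input = (K'⊕ipad) ∥ m = 30 81 0a ∥ 71 78 70 4e.
Inner hash: sum = 48+129+10+113+120+112+78 = 610 → 02 62.
Outer input = (K'⊕opad) ∥ inner = 5a eb 60 ∥ 02 62.
Outer hash (tag): sum = 90+235+96+2+98 = 521 → 02 09.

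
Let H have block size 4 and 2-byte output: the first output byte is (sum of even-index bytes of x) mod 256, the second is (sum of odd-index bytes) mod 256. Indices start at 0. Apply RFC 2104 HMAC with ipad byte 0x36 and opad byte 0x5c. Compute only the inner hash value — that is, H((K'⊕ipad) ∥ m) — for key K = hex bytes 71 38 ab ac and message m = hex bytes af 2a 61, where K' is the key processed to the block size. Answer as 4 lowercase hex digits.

f4d2

Key hex bytes 71 38 ab ac is exactly B = 4 bytes: K' = 71 38 ab ac.
K' ⊕ ipad = 47 0e 9d 9a.
Inner input = 47 0e 9d 9a ∥ af 2a 61.
Inner hash: even-index sum = 500 mod 256 = 244; odd-index sum = 210 mod 256 = 210 → f4 d2.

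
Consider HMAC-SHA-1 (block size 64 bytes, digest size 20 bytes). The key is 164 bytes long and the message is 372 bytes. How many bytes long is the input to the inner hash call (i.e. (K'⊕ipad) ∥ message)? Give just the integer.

436

Key is 164 > 64 bytes, so it is hashed to 20 bytes then zero-padded to 64: |K'| = 64.
Inner input = (K'⊕ipad) ∥ m → 64 + 372 = 436 bytes.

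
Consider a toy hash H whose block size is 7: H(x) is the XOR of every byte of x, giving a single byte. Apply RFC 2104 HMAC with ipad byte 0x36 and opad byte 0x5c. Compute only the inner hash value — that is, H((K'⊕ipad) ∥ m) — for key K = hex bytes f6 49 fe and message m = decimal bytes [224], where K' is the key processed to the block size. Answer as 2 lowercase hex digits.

97

Key hex bytes f6 49 fe is 3 bytes ≤ B = 7; zero-pad to 7 bytes: K' = f6 49 fe 00 00 00 00.
K' ⊕ ipad = c0 7f c8 36 36 36 36.
Inner input = c0 7f c8 36 36 36 36 ∥ e0.
Inner hash: XOR c0⊕7f⊕c8⊕36⊕36⊕36⊕36⊕e0 = 97.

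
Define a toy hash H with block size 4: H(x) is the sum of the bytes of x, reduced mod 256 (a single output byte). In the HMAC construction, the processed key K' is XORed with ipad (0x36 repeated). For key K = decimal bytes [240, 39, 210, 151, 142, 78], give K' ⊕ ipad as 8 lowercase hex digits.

6a363636

Key decimal bytes [240, 39, 210, 151, 142, 78] = f0 27 d2 97 8e 4e is 6 bytes > B = 4, so hash it first: H(key) = 5c, then zero-pad to 4 bytes: K' = 5c 00 00 00.
XOR each byte with 0x36: 5c⊕36=6a, 00⊕36=36, 00⊕36=36, 00⊕36=36.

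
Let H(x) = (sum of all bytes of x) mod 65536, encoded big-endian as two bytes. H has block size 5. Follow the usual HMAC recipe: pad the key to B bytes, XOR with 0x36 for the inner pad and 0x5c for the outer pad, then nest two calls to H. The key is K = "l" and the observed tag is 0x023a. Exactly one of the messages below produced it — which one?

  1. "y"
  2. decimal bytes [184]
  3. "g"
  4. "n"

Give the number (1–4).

Key "l" = 6c is 1 byte ≤ B = 5; zero-pad to 5 bytes: K' = 6c 00 00 00 00.
K' ⊕ ipad = 5a 36 36 36 36; K' ⊕ opad = 30 5c 5c 5c 5c.
m1: inner = H(5a 36 36 36 36 79) = 01 ab; tag = H(30 5c 5c 5c 5c 01 ab) = 024c
m2: inner = H(5a 36 36 36 36 b8) = 01 ea; tag = H(30 5c 5c 5c 5c 01 ea) = 028b
m3: inner = H(5a 36 36 36 36 67) = 01 99; tag = H(30 5c 5c 5c 5c 01 99) = 023a ← matches
m4: inner = H(5a 36 36 36 36 6e) = 01 a0; tag = H(30 5c 5c 5c 5c 01 a0) = 0241

3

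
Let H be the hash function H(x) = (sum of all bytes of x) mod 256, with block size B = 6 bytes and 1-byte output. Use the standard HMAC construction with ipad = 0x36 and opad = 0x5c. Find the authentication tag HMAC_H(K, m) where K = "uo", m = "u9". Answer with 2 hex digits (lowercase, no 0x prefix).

ee

Key "uo" = 75 6f is 2 bytes ≤ B = 6; zero-pad to 6 bytes: K' = 75 6f 00 00 00 00.
K' ⊕ ipad = 43 59 36 36 36 36.  K' ⊕ opad = 29 33 5c 5c 5c 5c.
Inner input = (K'⊕ipad) ∥ m = 43 59 36 36 36 36 ∥ 75 39.
Inner hash: sum = 67+89+54+54+54+54+117+57 = 546; mod 256 = 34 → 22.
Outer input = (K'⊕opad) ∥ inner = 29 33 5c 5c 5c 5c ∥ 22.
Outer hash (tag): sum = 41+51+92+92+92+92+34 = 494; mod 256 = 238 → ee.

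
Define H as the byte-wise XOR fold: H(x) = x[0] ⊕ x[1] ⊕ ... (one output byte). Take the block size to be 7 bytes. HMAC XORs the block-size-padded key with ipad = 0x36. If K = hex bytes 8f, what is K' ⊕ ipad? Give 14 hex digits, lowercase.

Key hex bytes 8f is 1 byte ≤ B = 7; zero-pad to 7 bytes: K' = 8f 00 00 00 00 00 00.
XOR each byte with 0x36: 8f⊕36=b9, 00⊕36=36, 00⊕36=36, 00⊕36=36, 00⊕36=36, 00⊕36=36, 00⊕36=36.

b9363636363636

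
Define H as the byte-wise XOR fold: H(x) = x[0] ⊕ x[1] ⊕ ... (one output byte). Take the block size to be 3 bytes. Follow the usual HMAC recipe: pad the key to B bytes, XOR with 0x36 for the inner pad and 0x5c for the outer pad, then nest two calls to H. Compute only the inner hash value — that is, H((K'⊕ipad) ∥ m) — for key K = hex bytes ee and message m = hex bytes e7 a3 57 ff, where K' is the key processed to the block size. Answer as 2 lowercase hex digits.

34

Key hex bytes ee is 1 byte ≤ B = 3; zero-pad to 3 bytes: K' = ee 00 00.
K' ⊕ ipad = d8 36 36.
Inner input = d8 36 36 ∥ e7 a3 57 ff.
Inner hash: XOR d8⊕36⊕36⊕e7⊕a3⊕57⊕ff = 34.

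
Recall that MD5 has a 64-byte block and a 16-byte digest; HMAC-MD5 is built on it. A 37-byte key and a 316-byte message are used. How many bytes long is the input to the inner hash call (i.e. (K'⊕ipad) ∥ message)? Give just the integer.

Key is 37 ≤ 64 bytes, zero-padded: |K'| = 64.
Inner input = (K'⊕ipad) ∥ m → 64 + 316 = 380 bytes.

380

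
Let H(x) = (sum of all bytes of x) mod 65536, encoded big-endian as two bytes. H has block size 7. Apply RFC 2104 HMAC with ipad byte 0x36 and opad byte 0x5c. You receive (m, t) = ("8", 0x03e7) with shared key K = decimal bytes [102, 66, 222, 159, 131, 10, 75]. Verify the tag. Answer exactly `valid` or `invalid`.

Key decimal bytes [102, 66, 222, 159, 131, 10, 75] = 66 42 de 9f 83 0a 4b is exactly B = 7 bytes: K' = 66 42 de 9f 83 0a 4b.
K' ⊕ ipad = 50 74 e8 a9 b5 3c 7d; K' ⊕ opad = 3a 1e 82 c3 df 56 17.
Inner hash: sum = 80+116+232+169+181+60+125+56 = 1019 → 03 fb.
Outer hash (recomputed tag): sum = 58+30+130+195+223+86+23+3+251 = 999 → 03 e7.
Recomputed tag = 03e7; claimed = 03e7 → match.

valid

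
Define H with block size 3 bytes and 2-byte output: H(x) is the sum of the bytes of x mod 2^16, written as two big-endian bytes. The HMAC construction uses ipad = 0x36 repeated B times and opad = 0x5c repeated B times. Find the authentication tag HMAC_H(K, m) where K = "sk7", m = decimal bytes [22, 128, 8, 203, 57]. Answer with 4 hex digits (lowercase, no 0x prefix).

0118

Key "sk7" = 73 6b 37 is exactly B = 3 bytes: K' = 73 6b 37.
K' ⊕ ipad = 45 5d 01.  K' ⊕ opad = 2f 37 6b.
Inner input = (K'⊕ipad) ∥ m = 45 5d 01 ∥ 16 80 08 cb 39.
Inner hash: sum = 69+93+1+22+128+8+203+57 = 581 → 02 45.
Outer input = (K'⊕opad) ∥ inner = 2f 37 6b ∥ 02 45.
Outer hash (tag): sum = 47+55+107+2+69 = 280 → 01 18.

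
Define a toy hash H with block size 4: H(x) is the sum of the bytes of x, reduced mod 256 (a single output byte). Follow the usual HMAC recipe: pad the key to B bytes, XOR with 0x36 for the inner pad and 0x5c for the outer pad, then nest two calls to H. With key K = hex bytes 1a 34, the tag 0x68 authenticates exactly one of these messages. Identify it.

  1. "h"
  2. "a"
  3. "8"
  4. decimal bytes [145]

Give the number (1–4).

Key hex bytes 1a 34 is 2 bytes ≤ B = 4; zero-pad to 4 bytes: K' = 1a 34 00 00.
K' ⊕ ipad = 2c 02 36 36; K' ⊕ opad = 46 68 5c 5c.
m1: inner = H(2c 02 36 36 68) = 02; tag = H(46 68 5c 5c 02) = 68 ← matches
m2: inner = H(2c 02 36 36 61) = fb; tag = H(46 68 5c 5c fb) = 61
m3: inner = H(2c 02 36 36 38) = d2; tag = H(46 68 5c 5c d2) = 38
m4: inner = H(2c 02 36 36 91) = 2b; tag = H(46 68 5c 5c 2b) = 91

1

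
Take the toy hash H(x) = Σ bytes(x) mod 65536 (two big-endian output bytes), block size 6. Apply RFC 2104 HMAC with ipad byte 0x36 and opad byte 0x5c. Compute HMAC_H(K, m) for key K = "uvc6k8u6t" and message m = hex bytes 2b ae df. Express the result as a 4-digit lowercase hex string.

0221

Key "uvc6k8u6t" = 75 76 63 36 6b 38 75 36 74 is 9 bytes > B = 6, so hash it first: H(key) = 03 46, then zero-pad to 6 bytes: K' = 03 46 00 00 00 00.
K' ⊕ ipad = 35 70 36 36 36 36.  K' ⊕ opad = 5f 1a 5c 5c 5c 5c.
Inner input = (K'⊕ipad) ∥ m = 35 70 36 36 36 36 ∥ 2b ae df.
Inner hash: sum = 53+112+54+54+54+54+43+174+223 = 821 → 03 35.
Outer input = (K'⊕opad) ∥ inner = 5f 1a 5c 5c 5c 5c ∥ 03 35.
Outer hash (tag): sum = 95+26+92+92+92+92+3+53 = 545 → 02 21.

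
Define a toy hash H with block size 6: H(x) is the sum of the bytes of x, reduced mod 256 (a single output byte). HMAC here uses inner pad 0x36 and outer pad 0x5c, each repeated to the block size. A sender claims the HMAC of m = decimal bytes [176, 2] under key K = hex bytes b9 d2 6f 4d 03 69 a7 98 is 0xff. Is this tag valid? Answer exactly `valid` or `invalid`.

invalid

Key hex bytes b9 d2 6f 4d 03 69 a7 98 is 8 bytes > B = 6, so hash it first: H(key) = f2, then zero-pad to 6 bytes: K' = f2 00 00 00 00 00.
K' ⊕ ipad = c4 36 36 36 36 36; K' ⊕ opad = ae 5c 5c 5c 5c 5c.
Inner hash: sum = 196+54+54+54+54+54+176+2 = 644; mod 256 = 132 → 84.
Outer hash (recomputed tag): sum = 174+92+92+92+92+92+132 = 766; mod 256 = 254 → fe.
Recomputed tag = fe; claimed = ff → mismatch.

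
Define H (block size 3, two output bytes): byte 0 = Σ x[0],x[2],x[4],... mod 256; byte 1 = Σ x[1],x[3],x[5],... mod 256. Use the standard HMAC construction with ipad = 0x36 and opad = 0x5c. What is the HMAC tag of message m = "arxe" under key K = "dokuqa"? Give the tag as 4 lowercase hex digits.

Key "dokuqa" = 64 6f 6b 75 71 61 is 6 bytes > B = 3, so hash it first: H(key) = 40 45, then zero-pad to 3 bytes: K' = 40 45 00.
K' ⊕ ipad = 76 73 36.  K' ⊕ opad = 1c 19 5c.
Inner input = (K'⊕ipad) ∥ m = 76 73 36 ∥ 61 72 78 65.
Inner hash: even-index sum = 387 mod 256 = 131; odd-index sum = 332 mod 256 = 76 → 83 4c.
Outer input = (K'⊕opad) ∥ inner = 1c 19 5c ∥ 83 4c.
Outer hash (tag): even-index sum = 196 mod 256 = 196; odd-index sum = 156 mod 256 = 156 → c4 9c.

c49c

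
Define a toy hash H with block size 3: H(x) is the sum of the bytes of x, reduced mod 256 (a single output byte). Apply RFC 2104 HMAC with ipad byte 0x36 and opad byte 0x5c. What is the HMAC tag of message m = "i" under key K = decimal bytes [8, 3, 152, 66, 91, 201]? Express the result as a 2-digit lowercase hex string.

21

Key decimal bytes [8, 3, 152, 66, 91, 201] = 08 03 98 42 5b c9 is 6 bytes > B = 3, so hash it first: H(key) = 09, then zero-pad to 3 bytes: K' = 09 00 00.
K' ⊕ ipad = 3f 36 36.  K' ⊕ opad = 55 5c 5c.
Inner input = (K'⊕ipad) ∥ m = 3f 36 36 ∥ 69.
Inner hash: sum = 63+54+54+105 = 276; mod 256 = 20 → 14.
Outer input = (K'⊕opad) ∥ inner = 55 5c 5c ∥ 14.
Outer hash (tag): sum = 85+92+92+20 = 289; mod 256 = 33 → 21.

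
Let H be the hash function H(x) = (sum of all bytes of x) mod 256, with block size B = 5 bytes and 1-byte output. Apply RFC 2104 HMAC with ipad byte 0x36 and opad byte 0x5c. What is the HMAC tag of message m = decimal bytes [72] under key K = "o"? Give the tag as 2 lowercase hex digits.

1c

Key "o" = 6f is 1 byte ≤ B = 5; zero-pad to 5 bytes: K' = 6f 00 00 00 00.
K' ⊕ ipad = 59 36 36 36 36.  K' ⊕ opad = 33 5c 5c 5c 5c.
Inner input = (K'⊕ipad) ∥ m = 59 36 36 36 36 ∥ 48.
Inner hash: sum = 89+54+54+54+54+72 = 377; mod 256 = 121 → 79.
Outer input = (K'⊕opad) ∥ inner = 33 5c 5c 5c 5c ∥ 79.
Outer hash (tag): sum = 51+92+92+92+92+121 = 540; mod 256 = 28 → 1c.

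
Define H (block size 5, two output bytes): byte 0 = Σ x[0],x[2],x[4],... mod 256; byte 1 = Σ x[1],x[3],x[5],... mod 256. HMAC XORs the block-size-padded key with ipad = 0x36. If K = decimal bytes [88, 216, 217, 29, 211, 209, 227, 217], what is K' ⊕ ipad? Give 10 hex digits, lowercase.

d1a9363636

Key decimal bytes [88, 216, 217, 29, 211, 209, 227, 217] = 58 d8 d9 1d d3 d1 e3 d9 is 8 bytes > B = 5, so hash it first: H(key) = e7 9f, then zero-pad to 5 bytes: K' = e7 9f 00 00 00.
XOR each byte with 0x36: e7⊕36=d1, 9f⊕36=a9, 00⊕36=36, 00⊕36=36, 00⊕36=36.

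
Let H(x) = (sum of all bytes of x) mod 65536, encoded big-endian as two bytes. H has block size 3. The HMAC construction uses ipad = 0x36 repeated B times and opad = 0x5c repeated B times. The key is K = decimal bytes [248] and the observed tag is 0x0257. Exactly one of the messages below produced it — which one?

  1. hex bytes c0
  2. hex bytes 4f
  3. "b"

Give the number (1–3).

1

Key decimal bytes [248] = f8 is 1 byte ≤ B = 3; zero-pad to 3 bytes: K' = f8 00 00.
K' ⊕ ipad = ce 36 36; K' ⊕ opad = a4 5c 5c.
m1: inner = H(ce 36 36 c0) = 01 fa; tag = H(a4 5c 5c 01 fa) = 0257 ← matches
m2: inner = H(ce 36 36 4f) = 01 89; tag = H(a4 5c 5c 01 89) = 01e6
m3: inner = H(ce 36 36 62) = 01 9c; tag = H(a4 5c 5c 01 9c) = 01f9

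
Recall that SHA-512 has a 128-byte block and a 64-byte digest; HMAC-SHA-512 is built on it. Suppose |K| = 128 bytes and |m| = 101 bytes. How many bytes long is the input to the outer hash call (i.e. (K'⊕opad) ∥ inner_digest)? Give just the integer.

192

Key is 128 ≤ 128 bytes, zero-padded: |K'| = 128.
Outer input = (K'⊕opad) ∥ H(inner) → 128 + 64 = 192 bytes.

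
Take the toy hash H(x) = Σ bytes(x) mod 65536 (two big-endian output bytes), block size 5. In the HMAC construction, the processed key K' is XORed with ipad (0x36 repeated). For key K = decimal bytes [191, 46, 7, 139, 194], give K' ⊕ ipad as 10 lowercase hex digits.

891831bdf4

Key decimal bytes [191, 46, 7, 139, 194] = bf 2e 07 8b c2 is exactly B = 5 bytes: K' = bf 2e 07 8b c2.
XOR each byte with 0x36: bf⊕36=89, 2e⊕36=18, 07⊕36=31, 8b⊕36=bd, c2⊕36=f4.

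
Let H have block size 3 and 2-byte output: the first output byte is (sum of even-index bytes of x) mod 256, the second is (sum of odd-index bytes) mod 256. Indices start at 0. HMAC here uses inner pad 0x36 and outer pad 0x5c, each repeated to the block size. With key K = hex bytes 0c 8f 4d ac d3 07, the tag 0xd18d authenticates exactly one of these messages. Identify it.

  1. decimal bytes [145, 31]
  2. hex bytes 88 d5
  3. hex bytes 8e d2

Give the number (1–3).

Key hex bytes 0c 8f 4d ac d3 07 is 6 bytes > B = 3, so hash it first: H(key) = 2c 42, then zero-pad to 3 bytes: K' = 2c 42 00.
K' ⊕ ipad = 1a 74 36; K' ⊕ opad = 70 1e 5c.
m1: inner = H(1a 74 36 91 1f) = 6f 05; tag = H(70 1e 5c 6f 05) = d18d ← matches
m2: inner = H(1a 74 36 88 d5) = 25 fc; tag = H(70 1e 5c 25 fc) = c843
m3: inner = H(1a 74 36 8e d2) = 22 02; tag = H(70 1e 5c 22 02) = ce40

1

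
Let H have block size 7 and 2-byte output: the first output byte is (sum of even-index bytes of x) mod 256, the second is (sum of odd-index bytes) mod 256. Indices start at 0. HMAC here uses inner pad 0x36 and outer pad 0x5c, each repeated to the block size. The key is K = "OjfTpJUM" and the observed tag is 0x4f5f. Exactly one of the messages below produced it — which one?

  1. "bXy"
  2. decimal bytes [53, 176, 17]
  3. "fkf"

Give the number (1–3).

2

Key "OjfTpJUM" = 4f 6a 66 54 70 4a 55 4d is 8 bytes > B = 7, so hash it first: H(key) = 7a 55, then zero-pad to 7 bytes: K' = 7a 55 00 00 00 00 00.
K' ⊕ ipad = 4c 63 36 36 36 36 36; K' ⊕ opad = 26 09 5c 5c 5c 5c 5c.
m1: inner = H(4c 63 36 36 36 36 36 62 58 79) = 46 aa; tag = H(26 09 5c 5c 5c 5c 5c 46 aa) = e407
m2: inner = H(4c 63 36 36 36 36 36 35 b0 11) = 9e 15; tag = H(26 09 5c 5c 5c 5c 5c 9e 15) = 4f5f ← matches
m3: inner = H(4c 63 36 36 36 36 36 66 6b 66) = 59 9b; tag = H(26 09 5c 5c 5c 5c 5c 59 9b) = d51a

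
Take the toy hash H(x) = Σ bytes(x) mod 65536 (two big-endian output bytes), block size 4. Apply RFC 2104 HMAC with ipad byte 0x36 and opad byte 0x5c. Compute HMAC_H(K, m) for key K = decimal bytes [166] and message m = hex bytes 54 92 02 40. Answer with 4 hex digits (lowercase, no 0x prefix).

026a

Key decimal bytes [166] = a6 is 1 byte ≤ B = 4; zero-pad to 4 bytes: K' = a6 00 00 00.
K' ⊕ ipad = 90 36 36 36.  K' ⊕ opad = fa 5c 5c 5c.
Inner input = (K'⊕ipad) ∥ m = 90 36 36 36 ∥ 54 92 02 40.
Inner hash: sum = 144+54+54+54+84+146+2+64 = 602 → 02 5a.
Outer input = (K'⊕opad) ∥ inner = fa 5c 5c 5c ∥ 02 5a.
Outer hash (tag): sum = 250+92+92+92+2+90 = 618 → 02 6a.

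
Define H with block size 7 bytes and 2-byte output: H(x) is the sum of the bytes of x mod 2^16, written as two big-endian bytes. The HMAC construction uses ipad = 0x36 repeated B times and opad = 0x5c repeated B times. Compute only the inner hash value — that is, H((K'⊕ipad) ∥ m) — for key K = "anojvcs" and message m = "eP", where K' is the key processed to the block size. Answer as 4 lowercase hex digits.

Key "anojvcs" = 61 6e 6f 6a 76 63 73 is exactly B = 7 bytes: K' = 61 6e 6f 6a 76 63 73.
K' ⊕ ipad = 57 58 59 5c 40 55 45.
Inner input = 57 58 59 5c 40 55 45 ∥ 65 50.
Inner hash: sum = 87+88+89+92+64+85+69+101+80 = 755 → 02 f3.

02f3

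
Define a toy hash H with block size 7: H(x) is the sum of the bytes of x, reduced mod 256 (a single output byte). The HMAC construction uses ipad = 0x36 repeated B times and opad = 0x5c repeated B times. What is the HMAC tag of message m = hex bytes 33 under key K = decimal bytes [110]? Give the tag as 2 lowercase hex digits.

Key decimal bytes [110] = 6e is 1 byte ≤ B = 7; zero-pad to 7 bytes: K' = 6e 00 00 00 00 00 00.
K' ⊕ ipad = 58 36 36 36 36 36 36.  K' ⊕ opad = 32 5c 5c 5c 5c 5c 5c.
Inner input = (K'⊕ipad) ∥ m = 58 36 36 36 36 36 36 ∥ 33.
Inner hash: sum = 88+54+54+54+54+54+54+51 = 463; mod 256 = 207 → cf.
Outer input = (K'⊕opad) ∥ inner = 32 5c 5c 5c 5c 5c 5c ∥ cf.
Outer hash (tag): sum = 50+92+92+92+92+92+92+207 = 809; mod 256 = 41 → 29.

29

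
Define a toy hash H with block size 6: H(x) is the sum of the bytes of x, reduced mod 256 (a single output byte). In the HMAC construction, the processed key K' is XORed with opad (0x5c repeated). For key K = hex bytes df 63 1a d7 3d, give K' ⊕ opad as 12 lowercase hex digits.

Key hex bytes df 63 1a d7 3d is 5 bytes ≤ B = 6; zero-pad to 6 bytes: K' = df 63 1a d7 3d 00.
XOR each byte with 0x5c: df⊕5c=83, 63⊕5c=3f, 1a⊕5c=46, d7⊕5c=8b, 3d⊕5c=61, 00⊕5c=5c.

833f468b615c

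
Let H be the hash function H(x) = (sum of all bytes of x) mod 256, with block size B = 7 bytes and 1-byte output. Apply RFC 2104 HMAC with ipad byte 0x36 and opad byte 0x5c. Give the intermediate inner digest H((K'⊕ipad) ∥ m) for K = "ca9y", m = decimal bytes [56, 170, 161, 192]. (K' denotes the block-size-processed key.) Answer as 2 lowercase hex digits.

Key "ca9y" = 63 61 39 79 is 4 bytes ≤ B = 7; zero-pad to 7 bytes: K' = 63 61 39 79 00 00 00.
K' ⊕ ipad = 55 57 0f 4f 36 36 36.
Inner input = 55 57 0f 4f 36 36 36 ∥ 38 aa a1 c0.
Inner hash: sum = 85+87+15+79+54+54+54+56+170+161+192 = 1007; mod 256 = 239 → ef.

ef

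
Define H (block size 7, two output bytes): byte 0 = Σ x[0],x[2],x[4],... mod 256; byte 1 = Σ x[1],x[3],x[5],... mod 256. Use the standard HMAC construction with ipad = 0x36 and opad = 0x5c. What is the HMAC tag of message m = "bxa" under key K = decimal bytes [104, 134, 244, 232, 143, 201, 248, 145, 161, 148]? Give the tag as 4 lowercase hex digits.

Key decimal bytes [104, 134, 244, 232, 143, 201, 248, 145, 161, 148] = 68 86 f4 e8 8f c9 f8 91 a1 94 is 10 bytes > B = 7, so hash it first: H(key) = 84 5c, then zero-pad to 7 bytes: K' = 84 5c 00 00 00 00 00.
K' ⊕ ipad = b2 6a 36 36 36 36 36.  K' ⊕ opad = d8 00 5c 5c 5c 5c 5c.
Inner input = (K'⊕ipad) ∥ m = b2 6a 36 36 36 36 36 ∥ 62 78 61.
Inner hash: even-index sum = 460 mod 256 = 204; odd-index sum = 409 mod 256 = 153 → cc 99.
Outer input = (K'⊕opad) ∥ inner = d8 00 5c 5c 5c 5c 5c ∥ cc 99.
Outer hash (tag): even-index sum = 645 mod 256 = 133; odd-index sum = 388 mod 256 = 132 → 85 84.

8584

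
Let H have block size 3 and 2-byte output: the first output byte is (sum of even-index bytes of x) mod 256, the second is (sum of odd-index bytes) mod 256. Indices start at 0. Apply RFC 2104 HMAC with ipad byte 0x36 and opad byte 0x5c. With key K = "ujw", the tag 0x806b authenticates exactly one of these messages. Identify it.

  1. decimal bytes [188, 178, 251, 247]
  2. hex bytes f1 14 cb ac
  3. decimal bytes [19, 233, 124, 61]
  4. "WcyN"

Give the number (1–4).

Key "ujw" = 75 6a 77 is exactly B = 3 bytes: K' = 75 6a 77.
K' ⊕ ipad = 43 5c 41; K' ⊕ opad = 29 36 2b.
m1: inner = H(43 5c 41 bc b2 fb f7) = 2d 13; tag = H(29 36 2b 2d 13) = 6763
m2: inner = H(43 5c 41 f1 14 cb ac) = 44 18; tag = H(29 36 2b 44 18) = 6c7a
m3: inner = H(43 5c 41 13 e9 7c 3d) = aa eb; tag = H(29 36 2b aa eb) = 3fe0
m4: inner = H(43 5c 41 57 63 79 4e) = 35 2c; tag = H(29 36 2b 35 2c) = 806b ← matches

4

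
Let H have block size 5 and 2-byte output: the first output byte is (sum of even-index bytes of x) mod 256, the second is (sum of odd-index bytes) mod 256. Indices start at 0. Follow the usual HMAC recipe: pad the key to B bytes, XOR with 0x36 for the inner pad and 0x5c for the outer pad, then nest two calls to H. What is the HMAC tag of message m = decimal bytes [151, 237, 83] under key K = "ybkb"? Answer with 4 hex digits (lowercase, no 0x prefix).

4a4b

Key "ybkb" = 79 62 6b 62 is 4 bytes ≤ B = 5; zero-pad to 5 bytes: K' = 79 62 6b 62 00.
K' ⊕ ipad = 4f 54 5d 54 36.  K' ⊕ opad = 25 3e 37 3e 5c.
Inner input = (K'⊕ipad) ∥ m = 4f 54 5d 54 36 ∥ 97 ed 53.
Inner hash: even-index sum = 463 mod 256 = 207; odd-index sum = 402 mod 256 = 146 → cf 92.
Outer input = (K'⊕opad) ∥ inner = 25 3e 37 3e 5c ∥ cf 92.
Outer hash (tag): even-index sum = 330 mod 256 = 74; odd-index sum = 331 mod 256 = 75 → 4a 4b.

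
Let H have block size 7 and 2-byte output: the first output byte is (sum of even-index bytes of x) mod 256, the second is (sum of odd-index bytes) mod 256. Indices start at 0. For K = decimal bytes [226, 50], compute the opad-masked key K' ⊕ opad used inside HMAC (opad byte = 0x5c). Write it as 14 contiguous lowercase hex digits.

be6e5c5c5c5c5c

Key decimal bytes [226, 50] = e2 32 is 2 bytes ≤ B = 7; zero-pad to 7 bytes: K' = e2 32 00 00 00 00 00.
XOR each byte with 0x5c: e2⊕5c=be, 32⊕5c=6e, 00⊕5c=5c, 00⊕5c=5c, 00⊕5c=5c, 00⊕5c=5c, 00⊕5c=5c.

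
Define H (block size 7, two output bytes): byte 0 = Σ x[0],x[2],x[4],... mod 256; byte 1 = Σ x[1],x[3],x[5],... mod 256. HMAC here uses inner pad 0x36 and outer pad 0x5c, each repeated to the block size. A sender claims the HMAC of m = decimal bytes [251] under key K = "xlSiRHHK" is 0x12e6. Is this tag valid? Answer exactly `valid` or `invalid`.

Key "xlSiRHHK" = 78 6c 53 69 52 48 48 4b is 8 bytes > B = 7, so hash it first: H(key) = 65 68, then zero-pad to 7 bytes: K' = 65 68 00 00 00 00 00.
K' ⊕ ipad = 53 5e 36 36 36 36 36; K' ⊕ opad = 39 34 5c 5c 5c 5c 5c.
Inner hash: even-index sum = 245 mod 256 = 245; odd-index sum = 453 mod 256 = 197 → f5 c5.
Outer hash (recomputed tag): even-index sum = 530 mod 256 = 18; odd-index sum = 481 mod 256 = 225 → 12 e1.
Recomputed tag = 12e1; claimed = 12e6 → mismatch.

invalid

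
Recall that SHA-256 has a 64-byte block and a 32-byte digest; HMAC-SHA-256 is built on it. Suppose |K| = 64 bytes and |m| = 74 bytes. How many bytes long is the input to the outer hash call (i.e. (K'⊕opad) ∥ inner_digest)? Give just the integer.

96

Key is 64 ≤ 64 bytes, zero-padded: |K'| = 64.
Outer input = (K'⊕opad) ∥ H(inner) → 64 + 32 = 96 bytes.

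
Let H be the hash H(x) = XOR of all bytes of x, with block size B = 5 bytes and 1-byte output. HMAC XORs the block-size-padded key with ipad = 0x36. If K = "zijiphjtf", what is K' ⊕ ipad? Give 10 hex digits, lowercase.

4636363636

Key "zijiphjtf" = 7a 69 6a 69 70 68 6a 74 66 is 9 bytes > B = 5, so hash it first: H(key) = 70, then zero-pad to 5 bytes: K' = 70 00 00 00 00.
XOR each byte with 0x36: 70⊕36=46, 00⊕36=36, 00⊕36=36, 00⊕36=36, 00⊕36=36.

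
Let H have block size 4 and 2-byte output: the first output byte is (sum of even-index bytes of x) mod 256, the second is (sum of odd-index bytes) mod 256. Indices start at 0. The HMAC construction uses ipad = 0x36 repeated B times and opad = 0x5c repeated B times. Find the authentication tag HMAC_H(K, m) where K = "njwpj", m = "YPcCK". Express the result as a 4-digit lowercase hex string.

Key "njwpj" = 6e 6a 77 70 6a is 5 bytes > B = 4, so hash it first: H(key) = 4f da, then zero-pad to 4 bytes: K' = 4f da 00 00.
K' ⊕ ipad = 79 ec 36 36.  K' ⊕ opad = 13 86 5c 5c.
Inner input = (K'⊕ipad) ∥ m = 79 ec 36 36 ∥ 59 50 63 43 4b.
Inner hash: even-index sum = 438 mod 256 = 182; odd-index sum = 437 mod 256 = 181 → b6 b5.
Outer input = (K'⊕opad) ∥ inner = 13 86 5c 5c ∥ b6 b5.
Outer hash (tag): even-index sum = 293 mod 256 = 37; odd-index sum = 407 mod 256 = 151 → 25 97.

2597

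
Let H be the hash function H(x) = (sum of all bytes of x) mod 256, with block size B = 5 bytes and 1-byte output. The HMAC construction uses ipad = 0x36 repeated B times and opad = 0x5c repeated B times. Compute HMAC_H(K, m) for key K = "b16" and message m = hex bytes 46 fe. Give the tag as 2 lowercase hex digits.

Key "b16" = 62 31 36 is 3 bytes ≤ B = 5; zero-pad to 5 bytes: K' = 62 31 36 00 00.
K' ⊕ ipad = 54 07 00 36 36.  K' ⊕ opad = 3e 6d 6a 5c 5c.
Inner input = (K'⊕ipad) ∥ m = 54 07 00 36 36 ∥ 46 fe.
Inner hash: sum = 84+7+0+54+54+70+254 = 523; mod 256 = 11 → 0b.
Outer input = (K'⊕opad) ∥ inner = 3e 6d 6a 5c 5c ∥ 0b.
Outer hash (tag): sum = 62+109+106+92+92+11 = 472; mod 256 = 216 → d8.

d8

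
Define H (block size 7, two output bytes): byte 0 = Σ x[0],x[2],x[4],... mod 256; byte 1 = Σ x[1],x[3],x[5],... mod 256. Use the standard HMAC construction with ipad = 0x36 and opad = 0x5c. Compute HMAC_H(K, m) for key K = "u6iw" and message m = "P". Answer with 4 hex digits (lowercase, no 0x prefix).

Key "u6iw" = 75 36 69 77 is 4 bytes ≤ B = 7; zero-pad to 7 bytes: K' = 75 36 69 77 00 00 00.
K' ⊕ ipad = 43 00 5f 41 36 36 36.  K' ⊕ opad = 29 6a 35 2b 5c 5c 5c.
Inner input = (K'⊕ipad) ∥ m = 43 00 5f 41 36 36 36 ∥ 50.
Inner hash: even-index sum = 270 mod 256 = 14; odd-index sum = 199 mod 256 = 199 → 0e c7.
Outer input = (K'⊕opad) ∥ inner = 29 6a 35 2b 5c 5c 5c ∥ 0e c7.
Outer hash (tag): even-index sum = 477 mod 256 = 221; odd-index sum = 255 mod 256 = 255 → dd ff.

ddff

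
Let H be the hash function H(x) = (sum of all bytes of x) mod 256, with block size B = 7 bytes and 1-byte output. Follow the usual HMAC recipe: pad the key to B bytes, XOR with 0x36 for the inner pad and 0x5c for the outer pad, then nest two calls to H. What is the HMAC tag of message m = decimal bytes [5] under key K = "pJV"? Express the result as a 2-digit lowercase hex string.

bb

Key "pJV" = 70 4a 56 is 3 bytes ≤ B = 7; zero-pad to 7 bytes: K' = 70 4a 56 00 00 00 00.
K' ⊕ ipad = 46 7c 60 36 36 36 36.  K' ⊕ opad = 2c 16 0a 5c 5c 5c 5c.
Inner input = (K'⊕ipad) ∥ m = 46 7c 60 36 36 36 36 ∥ 05.
Inner hash: sum = 70+124+96+54+54+54+54+5 = 511; mod 256 = 255 → ff.
Outer input = (K'⊕opad) ∥ inner = 2c 16 0a 5c 5c 5c 5c ∥ ff.
Outer hash (tag): sum = 44+22+10+92+92+92+92+255 = 699; mod 256 = 187 → bb.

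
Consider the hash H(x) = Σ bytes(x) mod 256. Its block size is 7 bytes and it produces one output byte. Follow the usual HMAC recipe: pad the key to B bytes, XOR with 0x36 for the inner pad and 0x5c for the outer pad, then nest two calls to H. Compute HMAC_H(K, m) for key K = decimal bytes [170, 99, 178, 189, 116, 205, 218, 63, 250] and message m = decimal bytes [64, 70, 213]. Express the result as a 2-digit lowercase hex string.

39

Key decimal bytes [170, 99, 178, 189, 116, 205, 218, 63, 250] = aa 63 b2 bd 74 cd da 3f fa is 9 bytes > B = 7, so hash it first: H(key) = d0, then zero-pad to 7 bytes: K' = d0 00 00 00 00 00 00.
K' ⊕ ipad = e6 36 36 36 36 36 36.  K' ⊕ opad = 8c 5c 5c 5c 5c 5c 5c.
Inner input = (K'⊕ipad) ∥ m = e6 36 36 36 36 36 36 ∥ 40 46 d5.
Inner hash: sum = 230+54+54+54+54+54+54+64+70+213 = 901; mod 256 = 133 → 85.
Outer input = (K'⊕opad) ∥ inner = 8c 5c 5c 5c 5c 5c 5c ∥ 85.
Outer hash (tag): sum = 140+92+92+92+92+92+92+133 = 825; mod 256 = 57 → 39.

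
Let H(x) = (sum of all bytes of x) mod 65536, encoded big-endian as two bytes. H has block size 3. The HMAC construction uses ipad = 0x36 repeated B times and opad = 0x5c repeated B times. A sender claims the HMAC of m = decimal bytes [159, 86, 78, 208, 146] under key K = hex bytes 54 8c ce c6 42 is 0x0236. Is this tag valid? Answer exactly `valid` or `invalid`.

valid

Key hex bytes 54 8c ce c6 42 is 5 bytes > B = 3, so hash it first: H(key) = 02 b6, then zero-pad to 3 bytes: K' = 02 b6 00.
K' ⊕ ipad = 34 80 36; K' ⊕ opad = 5e ea 5c.
Inner hash: sum = 52+128+54+159+86+78+208+146 = 911 → 03 8f.
Outer hash (recomputed tag): sum = 94+234+92+3+143 = 566 → 02 36.
Recomputed tag = 0236; claimed = 0236 → match.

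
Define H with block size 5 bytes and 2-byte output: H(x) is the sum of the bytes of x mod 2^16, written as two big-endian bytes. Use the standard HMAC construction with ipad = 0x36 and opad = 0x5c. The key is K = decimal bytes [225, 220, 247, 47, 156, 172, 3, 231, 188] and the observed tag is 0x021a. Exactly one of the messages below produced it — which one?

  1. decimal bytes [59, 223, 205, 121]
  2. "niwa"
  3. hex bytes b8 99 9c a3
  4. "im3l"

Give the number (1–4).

1

Key decimal bytes [225, 220, 247, 47, 156, 172, 3, 231, 188] = e1 dc f7 2f 9c ac 03 e7 bc is 9 bytes > B = 5, so hash it first: H(key) = 05 d1, then zero-pad to 5 bytes: K' = 05 d1 00 00 00.
K' ⊕ ipad = 33 e7 36 36 36; K' ⊕ opad = 59 8d 5c 5c 5c.
m1: inner = H(33 e7 36 36 36 3b df cd 79) = 04 1c; tag = H(59 8d 5c 5c 5c 04 1c) = 021a ← matches
m2: inner = H(33 e7 36 36 36 6e 69 77 61) = 03 6b; tag = H(59 8d 5c 5c 5c 03 6b) = 0268
m3: inner = H(33 e7 36 36 36 b8 99 9c a3) = 04 4c; tag = H(59 8d 5c 5c 5c 04 4c) = 024a
m4: inner = H(33 e7 36 36 36 69 6d 33 6c) = 03 31; tag = H(59 8d 5c 5c 5c 03 31) = 022e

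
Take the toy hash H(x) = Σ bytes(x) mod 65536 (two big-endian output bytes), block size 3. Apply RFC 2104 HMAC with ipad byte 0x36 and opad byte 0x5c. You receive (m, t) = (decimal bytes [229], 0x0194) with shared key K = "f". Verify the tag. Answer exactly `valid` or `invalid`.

valid

Key "f" = 66 is 1 byte ≤ B = 3; zero-pad to 3 bytes: K' = 66 00 00.
K' ⊕ ipad = 50 36 36; K' ⊕ opad = 3a 5c 5c.
Inner hash: sum = 80+54+54+229 = 417 → 01 a1.
Outer hash (recomputed tag): sum = 58+92+92+1+161 = 404 → 01 94.
Recomputed tag = 0194; claimed = 0194 → match.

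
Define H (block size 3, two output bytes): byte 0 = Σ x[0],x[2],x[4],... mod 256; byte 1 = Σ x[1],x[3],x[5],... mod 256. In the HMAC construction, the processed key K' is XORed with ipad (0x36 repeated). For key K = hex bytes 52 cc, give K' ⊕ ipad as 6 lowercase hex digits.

Key hex bytes 52 cc is 2 bytes ≤ B = 3; zero-pad to 3 bytes: K' = 52 cc 00.
XOR each byte with 0x36: 52⊕36=64, cc⊕36=fa, 00⊕36=36.

64fa36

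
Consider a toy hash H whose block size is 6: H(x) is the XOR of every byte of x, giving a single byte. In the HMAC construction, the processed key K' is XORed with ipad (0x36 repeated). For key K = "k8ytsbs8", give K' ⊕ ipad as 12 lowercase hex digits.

323636363636

Key "k8ytsbs8" = 6b 38 79 74 73 62 73 38 is 8 bytes > B = 6, so hash it first: H(key) = 04, then zero-pad to 6 bytes: K' = 04 00 00 00 00 00.
XOR each byte with 0x36: 04⊕36=32, 00⊕36=36, 00⊕36=36, 00⊕36=36, 00⊕36=36, 00⊕36=36.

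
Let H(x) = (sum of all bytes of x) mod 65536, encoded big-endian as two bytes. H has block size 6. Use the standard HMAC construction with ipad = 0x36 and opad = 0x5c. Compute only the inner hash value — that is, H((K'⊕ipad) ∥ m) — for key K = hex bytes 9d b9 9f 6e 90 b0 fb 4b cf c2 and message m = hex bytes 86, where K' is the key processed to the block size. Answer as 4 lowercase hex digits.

Key hex bytes 9d b9 9f 6e 90 b0 fb 4b cf c2 is 10 bytes > B = 6, so hash it first: H(key) = 06 7a, then zero-pad to 6 bytes: K' = 06 7a 00 00 00 00.
K' ⊕ ipad = 30 4c 36 36 36 36.
Inner input = 30 4c 36 36 36 36 ∥ 86.
Inner hash: sum = 48+76+54+54+54+54+134 = 474 → 01 da.

01da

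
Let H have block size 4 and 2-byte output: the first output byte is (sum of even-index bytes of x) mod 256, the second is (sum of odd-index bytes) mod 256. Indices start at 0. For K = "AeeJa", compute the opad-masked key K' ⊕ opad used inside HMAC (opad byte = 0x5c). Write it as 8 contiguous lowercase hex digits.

5bf35c5c

Key "AeeJa" = 41 65 65 4a 61 is 5 bytes > B = 4, so hash it first: H(key) = 07 af, then zero-pad to 4 bytes: K' = 07 af 00 00.
XOR each byte with 0x5c: 07⊕5c=5b, af⊕5c=f3, 00⊕5c=5c, 00⊕5c=5c.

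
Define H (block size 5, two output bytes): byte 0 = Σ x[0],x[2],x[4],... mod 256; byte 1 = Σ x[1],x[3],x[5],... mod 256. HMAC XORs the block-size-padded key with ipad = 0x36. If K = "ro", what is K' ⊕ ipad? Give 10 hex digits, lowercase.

4459363636

Key "ro" = 72 6f is 2 bytes ≤ B = 5; zero-pad to 5 bytes: K' = 72 6f 00 00 00.
XOR each byte with 0x36: 72⊕36=44, 6f⊕36=59, 00⊕36=36, 00⊕36=36, 00⊕36=36.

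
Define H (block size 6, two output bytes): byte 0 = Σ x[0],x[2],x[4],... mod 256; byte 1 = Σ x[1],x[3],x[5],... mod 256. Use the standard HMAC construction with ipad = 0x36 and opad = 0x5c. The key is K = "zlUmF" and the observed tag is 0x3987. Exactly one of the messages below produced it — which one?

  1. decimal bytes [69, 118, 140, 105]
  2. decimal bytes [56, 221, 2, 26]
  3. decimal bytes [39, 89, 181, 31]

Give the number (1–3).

1

Key "zlUmF" = 7a 6c 55 6d 46 is 5 bytes ≤ B = 6; zero-pad to 6 bytes: K' = 7a 6c 55 6d 46 00.
K' ⊕ ipad = 4c 5a 63 5b 70 36; K' ⊕ opad = 26 30 09 31 1a 5c.
m1: inner = H(4c 5a 63 5b 70 36 45 76 8c 69) = f0 ca; tag = H(26 30 09 31 1a 5c f0 ca) = 3987 ← matches
m2: inner = H(4c 5a 63 5b 70 36 38 dd 02 1a) = 59 e2; tag = H(26 30 09 31 1a 5c 59 e2) = a29f
m3: inner = H(4c 5a 63 5b 70 36 27 59 b5 1f) = fb 63; tag = H(26 30 09 31 1a 5c fb 63) = 4420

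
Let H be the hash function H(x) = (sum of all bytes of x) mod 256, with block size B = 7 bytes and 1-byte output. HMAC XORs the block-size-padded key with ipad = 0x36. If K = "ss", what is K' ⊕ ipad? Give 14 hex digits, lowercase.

Key "ss" = 73 73 is 2 bytes ≤ B = 7; zero-pad to 7 bytes: K' = 73 73 00 00 00 00 00.
XOR each byte with 0x36: 73⊕36=45, 73⊕36=45, 00⊕36=36, 00⊕36=36, 00⊕36=36, 00⊕36=36, 00⊕36=36.

45453636363636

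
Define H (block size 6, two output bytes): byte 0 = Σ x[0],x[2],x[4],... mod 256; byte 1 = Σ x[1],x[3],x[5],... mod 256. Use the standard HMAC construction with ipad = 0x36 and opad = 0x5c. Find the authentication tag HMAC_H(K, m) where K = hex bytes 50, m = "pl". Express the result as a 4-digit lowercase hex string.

0622

Key hex bytes 50 is 1 byte ≤ B = 6; zero-pad to 6 bytes: K' = 50 00 00 00 00 00.
K' ⊕ ipad = 66 36 36 36 36 36.  K' ⊕ opad = 0c 5c 5c 5c 5c 5c.
Inner input = (K'⊕ipad) ∥ m = 66 36 36 36 36 36 ∥ 70 6c.
Inner hash: even-index sum = 322 mod 256 = 66; odd-index sum = 270 mod 256 = 14 → 42 0e.
Outer input = (K'⊕opad) ∥ inner = 0c 5c 5c 5c 5c 5c ∥ 42 0e.
Outer hash (tag): even-index sum = 262 mod 256 = 6; odd-index sum = 290 mod 256 = 34 → 06 22.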